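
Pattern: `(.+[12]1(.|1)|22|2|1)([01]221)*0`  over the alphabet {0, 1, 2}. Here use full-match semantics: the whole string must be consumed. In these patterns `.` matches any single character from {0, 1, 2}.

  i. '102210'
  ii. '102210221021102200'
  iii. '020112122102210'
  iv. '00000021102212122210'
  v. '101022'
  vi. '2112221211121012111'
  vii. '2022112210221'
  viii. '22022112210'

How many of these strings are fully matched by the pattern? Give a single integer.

i → match
ii → no match
iii → match
iv → no match
v → no match — must end with '0'
vi → no match — must end with '0'
vii → no match — must end with '0'
viii → match
Total matched: 3

3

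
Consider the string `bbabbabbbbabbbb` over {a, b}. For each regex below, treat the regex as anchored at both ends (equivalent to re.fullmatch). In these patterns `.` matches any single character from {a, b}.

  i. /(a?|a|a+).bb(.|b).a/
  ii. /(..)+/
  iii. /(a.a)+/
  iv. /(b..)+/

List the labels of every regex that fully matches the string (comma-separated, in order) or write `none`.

i → no match — must end with `a`
ii → no match
iii → no match — must start with `a`
iv → match

iv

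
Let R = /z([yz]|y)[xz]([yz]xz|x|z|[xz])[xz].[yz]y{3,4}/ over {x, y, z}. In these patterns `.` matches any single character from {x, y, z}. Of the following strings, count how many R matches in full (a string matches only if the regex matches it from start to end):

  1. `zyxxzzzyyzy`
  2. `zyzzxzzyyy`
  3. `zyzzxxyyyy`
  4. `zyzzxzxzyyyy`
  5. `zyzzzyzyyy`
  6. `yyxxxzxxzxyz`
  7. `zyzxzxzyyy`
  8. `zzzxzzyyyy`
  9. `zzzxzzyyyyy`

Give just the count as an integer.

1 → no match
2 → match
3 → match
4 → match
5 → match
6 → no match — must start with `z`
7 → match
8 → match
9 → match
Total matched: 7

7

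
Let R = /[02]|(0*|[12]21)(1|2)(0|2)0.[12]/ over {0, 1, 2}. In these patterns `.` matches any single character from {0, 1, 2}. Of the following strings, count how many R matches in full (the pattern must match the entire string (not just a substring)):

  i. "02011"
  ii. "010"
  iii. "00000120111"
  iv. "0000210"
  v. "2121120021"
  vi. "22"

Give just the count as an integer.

i. "02011" → no match
ii. "010" → no match
iii. "00000120111" → no match
iv. "0000210" → no match
v. "2121120021" → no match
vi. "22" → no match
Total matched: 0

0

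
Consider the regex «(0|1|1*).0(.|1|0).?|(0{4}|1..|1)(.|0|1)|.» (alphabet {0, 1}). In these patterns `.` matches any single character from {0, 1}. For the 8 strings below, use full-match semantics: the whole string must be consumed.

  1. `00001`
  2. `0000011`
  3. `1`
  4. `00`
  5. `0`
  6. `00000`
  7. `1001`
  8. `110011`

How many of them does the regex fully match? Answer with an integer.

6

1. `00001` → match
2. `0000011` → no match
3. `1` → match
4. `00` → no match
5. `0` → match
6. `00000` → match
7. `1001` → match
8. `110011` → match
Total matched: 6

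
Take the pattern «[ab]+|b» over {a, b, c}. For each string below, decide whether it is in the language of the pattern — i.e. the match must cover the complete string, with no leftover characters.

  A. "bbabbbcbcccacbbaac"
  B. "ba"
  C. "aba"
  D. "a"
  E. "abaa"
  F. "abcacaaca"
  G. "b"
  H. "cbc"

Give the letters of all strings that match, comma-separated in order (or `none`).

A → no match
B → match
C → match
D → match
E → match
F → no match
G → match
H → no match

B, C, D, E, G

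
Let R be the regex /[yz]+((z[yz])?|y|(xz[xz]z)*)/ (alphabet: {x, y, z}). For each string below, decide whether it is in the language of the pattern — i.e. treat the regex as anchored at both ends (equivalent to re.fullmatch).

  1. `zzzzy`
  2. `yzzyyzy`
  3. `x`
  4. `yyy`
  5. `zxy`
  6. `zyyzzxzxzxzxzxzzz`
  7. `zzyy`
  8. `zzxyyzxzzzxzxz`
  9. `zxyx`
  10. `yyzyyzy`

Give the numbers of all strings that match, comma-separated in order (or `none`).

1 → match
2 → match
3 → no match
4 → match
5 → no match
6 → match
7 → match
8 → no match
9 → no match
10 → match

1, 2, 4, 6, 7, 10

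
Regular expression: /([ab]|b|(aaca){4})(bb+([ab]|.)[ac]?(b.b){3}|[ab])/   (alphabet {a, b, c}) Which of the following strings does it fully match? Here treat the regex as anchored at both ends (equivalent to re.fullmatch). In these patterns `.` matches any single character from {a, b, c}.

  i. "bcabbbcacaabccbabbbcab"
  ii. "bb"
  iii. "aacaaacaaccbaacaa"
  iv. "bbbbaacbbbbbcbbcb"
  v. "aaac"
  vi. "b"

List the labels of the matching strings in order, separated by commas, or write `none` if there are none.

i → no match
ii → match
iii → no match
iv → no match
v → no match
vi → no match

ii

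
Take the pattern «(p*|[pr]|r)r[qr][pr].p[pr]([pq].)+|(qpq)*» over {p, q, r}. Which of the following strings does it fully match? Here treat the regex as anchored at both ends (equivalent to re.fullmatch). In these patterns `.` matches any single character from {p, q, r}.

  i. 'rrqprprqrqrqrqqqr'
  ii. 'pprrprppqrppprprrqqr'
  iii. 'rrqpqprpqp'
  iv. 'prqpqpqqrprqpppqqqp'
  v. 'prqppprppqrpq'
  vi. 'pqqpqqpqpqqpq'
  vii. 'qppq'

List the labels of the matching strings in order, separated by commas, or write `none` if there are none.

i → match
ii → no match
iii. 'rrqpqprpqp' → no match
iv → no match
v → match
vi → no match
vii. 'qppq' → no match

i, v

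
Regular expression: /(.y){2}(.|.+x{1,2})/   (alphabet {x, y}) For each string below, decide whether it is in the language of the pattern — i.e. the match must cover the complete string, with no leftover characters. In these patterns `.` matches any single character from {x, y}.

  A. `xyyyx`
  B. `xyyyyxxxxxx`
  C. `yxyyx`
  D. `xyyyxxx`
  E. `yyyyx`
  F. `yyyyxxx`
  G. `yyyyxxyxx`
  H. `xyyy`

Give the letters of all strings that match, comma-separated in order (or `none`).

A, B, D, E, F, G

A → match
B → match
C → no match
D → match
E → match
F → match
G → match
H → no match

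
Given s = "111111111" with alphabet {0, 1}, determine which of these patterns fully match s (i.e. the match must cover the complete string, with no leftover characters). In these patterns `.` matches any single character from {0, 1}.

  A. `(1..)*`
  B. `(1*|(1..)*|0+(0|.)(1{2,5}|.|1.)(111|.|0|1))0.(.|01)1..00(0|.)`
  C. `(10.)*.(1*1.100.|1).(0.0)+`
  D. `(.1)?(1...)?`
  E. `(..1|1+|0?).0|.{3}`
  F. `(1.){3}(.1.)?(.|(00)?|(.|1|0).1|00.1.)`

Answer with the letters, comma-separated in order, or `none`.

A, F

A → match
B → no match
C → no match — must end with "0"
D → no match
E → no match
F → match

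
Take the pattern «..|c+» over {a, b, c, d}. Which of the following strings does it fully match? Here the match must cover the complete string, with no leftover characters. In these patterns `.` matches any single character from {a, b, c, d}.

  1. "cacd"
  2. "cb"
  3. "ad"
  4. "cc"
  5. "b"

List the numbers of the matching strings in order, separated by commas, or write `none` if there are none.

2, 3, 4

1. "cacd" → no match
2. "cb" → match
3. "ad" → match
4. "cc" → match
5. "b" → no match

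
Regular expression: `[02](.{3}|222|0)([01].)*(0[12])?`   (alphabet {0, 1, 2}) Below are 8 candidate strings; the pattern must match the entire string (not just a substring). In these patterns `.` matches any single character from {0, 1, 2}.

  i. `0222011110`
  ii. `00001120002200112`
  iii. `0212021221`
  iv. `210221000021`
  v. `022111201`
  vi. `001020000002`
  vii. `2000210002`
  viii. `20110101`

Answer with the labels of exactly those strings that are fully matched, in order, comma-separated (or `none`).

i → match
ii → no match
iii → no match
iv → no match
v → no match
vi → no match
vii → no match
viii → match

i, viii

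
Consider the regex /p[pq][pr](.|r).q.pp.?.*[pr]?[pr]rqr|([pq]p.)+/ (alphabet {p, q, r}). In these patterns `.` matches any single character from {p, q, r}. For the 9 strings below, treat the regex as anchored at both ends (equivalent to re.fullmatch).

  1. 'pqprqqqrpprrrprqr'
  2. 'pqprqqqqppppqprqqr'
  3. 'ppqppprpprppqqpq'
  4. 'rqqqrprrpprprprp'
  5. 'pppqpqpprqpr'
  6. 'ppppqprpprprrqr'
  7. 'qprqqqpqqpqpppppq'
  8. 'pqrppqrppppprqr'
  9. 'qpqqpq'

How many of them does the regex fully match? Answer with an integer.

1 → no match
2 → no match
3 → no match
4 → no match
5 → match
6 → no match
7 → no match
8 → match
9 → match
Total matched: 3

3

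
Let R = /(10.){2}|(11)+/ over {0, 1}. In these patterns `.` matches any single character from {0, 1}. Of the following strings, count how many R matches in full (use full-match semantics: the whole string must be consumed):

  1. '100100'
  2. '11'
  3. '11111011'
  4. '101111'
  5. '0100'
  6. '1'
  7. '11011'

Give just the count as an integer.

2

1. '100100' → match
2. '11' → match
3. '11111011' → no match
4. '101111' → no match
5. '0100' → no match
6. '1' → no match
7. '11011' → no match
Total matched: 2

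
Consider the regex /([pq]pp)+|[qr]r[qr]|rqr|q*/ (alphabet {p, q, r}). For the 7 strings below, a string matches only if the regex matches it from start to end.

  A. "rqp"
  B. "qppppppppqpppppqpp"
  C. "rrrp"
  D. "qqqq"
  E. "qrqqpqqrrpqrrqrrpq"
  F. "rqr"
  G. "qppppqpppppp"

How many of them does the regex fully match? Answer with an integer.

3

A → no match
B → match
C → no match
D → match
E → no match
F → match
G → no match
Total matched: 3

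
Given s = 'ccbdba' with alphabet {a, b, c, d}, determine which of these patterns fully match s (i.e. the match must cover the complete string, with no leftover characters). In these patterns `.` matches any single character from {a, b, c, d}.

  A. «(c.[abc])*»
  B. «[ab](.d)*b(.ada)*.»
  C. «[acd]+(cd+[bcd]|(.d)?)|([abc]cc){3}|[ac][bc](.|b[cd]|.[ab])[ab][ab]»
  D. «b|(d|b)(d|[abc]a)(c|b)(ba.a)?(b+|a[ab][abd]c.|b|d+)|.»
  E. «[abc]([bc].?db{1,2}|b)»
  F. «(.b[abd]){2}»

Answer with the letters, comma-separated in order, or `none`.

C

A → no match
B → no match
C → match
D → no match
E → no match — must end with 'b'
F → no match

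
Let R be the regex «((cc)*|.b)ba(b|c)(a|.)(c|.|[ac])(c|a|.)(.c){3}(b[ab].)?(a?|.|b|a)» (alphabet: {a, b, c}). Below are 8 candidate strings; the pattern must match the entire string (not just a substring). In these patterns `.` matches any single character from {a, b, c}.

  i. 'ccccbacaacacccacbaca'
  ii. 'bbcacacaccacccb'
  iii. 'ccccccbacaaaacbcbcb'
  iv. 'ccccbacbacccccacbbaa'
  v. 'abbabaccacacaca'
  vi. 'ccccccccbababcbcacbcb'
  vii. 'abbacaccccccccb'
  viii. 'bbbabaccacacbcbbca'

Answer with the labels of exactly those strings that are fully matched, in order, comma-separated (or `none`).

i → match
ii → no match
iii → match
iv → match
v → match
vi → match
vii → match
viii → match

i, iii, iv, v, vi, vii, viii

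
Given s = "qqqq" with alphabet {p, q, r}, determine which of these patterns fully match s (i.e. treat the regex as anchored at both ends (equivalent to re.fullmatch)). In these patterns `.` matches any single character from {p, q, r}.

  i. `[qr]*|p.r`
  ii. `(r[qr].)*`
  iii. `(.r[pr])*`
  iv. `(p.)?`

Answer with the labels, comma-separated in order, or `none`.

i → match
ii → no match
iii → no match
iv → no match

i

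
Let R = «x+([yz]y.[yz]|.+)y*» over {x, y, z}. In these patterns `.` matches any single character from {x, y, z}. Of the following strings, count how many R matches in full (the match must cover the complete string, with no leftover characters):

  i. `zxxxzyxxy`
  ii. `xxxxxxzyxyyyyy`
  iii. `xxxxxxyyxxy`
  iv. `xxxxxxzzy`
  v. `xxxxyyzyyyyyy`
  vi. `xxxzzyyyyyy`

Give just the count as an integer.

i → no match — must start with `x`
ii → match
iii → match
iv → match
v → match
vi → match
Total matched: 5

5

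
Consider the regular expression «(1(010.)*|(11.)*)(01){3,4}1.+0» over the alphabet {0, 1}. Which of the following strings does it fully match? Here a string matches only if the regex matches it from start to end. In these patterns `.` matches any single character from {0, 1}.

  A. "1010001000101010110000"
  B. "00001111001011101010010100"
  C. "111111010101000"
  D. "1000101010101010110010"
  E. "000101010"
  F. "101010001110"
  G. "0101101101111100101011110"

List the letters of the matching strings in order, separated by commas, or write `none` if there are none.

A → match
B → no match
C → no match
D → no match
E → no match
F → no match
G → no match

A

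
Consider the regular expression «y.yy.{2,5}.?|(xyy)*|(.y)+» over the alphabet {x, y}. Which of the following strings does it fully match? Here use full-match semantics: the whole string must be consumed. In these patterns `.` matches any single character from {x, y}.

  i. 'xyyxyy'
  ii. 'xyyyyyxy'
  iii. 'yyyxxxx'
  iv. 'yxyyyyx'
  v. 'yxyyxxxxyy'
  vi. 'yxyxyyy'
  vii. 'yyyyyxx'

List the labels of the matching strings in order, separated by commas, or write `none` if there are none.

i. 'xyyxyy' → match
ii. 'xyyyyyxy' → match
iii. 'yyyxxxx' → no match
iv. 'yxyyyyx' → match
v. 'yxyyxxxxyy' → match
vi. 'yxyxyyy' → no match
vii. 'yyyyyxx' → match

i, ii, iv, v, vii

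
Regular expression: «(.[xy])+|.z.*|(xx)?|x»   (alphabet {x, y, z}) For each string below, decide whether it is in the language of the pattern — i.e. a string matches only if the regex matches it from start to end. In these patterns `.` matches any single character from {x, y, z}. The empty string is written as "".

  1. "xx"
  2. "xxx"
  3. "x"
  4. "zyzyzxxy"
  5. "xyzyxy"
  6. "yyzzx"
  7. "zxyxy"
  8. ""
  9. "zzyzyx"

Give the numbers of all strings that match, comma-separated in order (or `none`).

1 → match
2 → no match
3 → match
4 → match
5 → match
6 → no match
7 → no match
8 → match
9 → match

1, 3, 4, 5, 8, 9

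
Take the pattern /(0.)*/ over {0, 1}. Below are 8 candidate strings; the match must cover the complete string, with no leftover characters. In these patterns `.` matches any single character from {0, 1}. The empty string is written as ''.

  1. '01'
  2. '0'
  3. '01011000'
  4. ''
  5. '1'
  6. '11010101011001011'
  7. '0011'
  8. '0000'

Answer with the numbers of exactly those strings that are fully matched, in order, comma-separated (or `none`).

1 → match
2 → no match
3 → no match
4 → match
5 → no match
6 → no match
7 → no match
8 → match

1, 4, 8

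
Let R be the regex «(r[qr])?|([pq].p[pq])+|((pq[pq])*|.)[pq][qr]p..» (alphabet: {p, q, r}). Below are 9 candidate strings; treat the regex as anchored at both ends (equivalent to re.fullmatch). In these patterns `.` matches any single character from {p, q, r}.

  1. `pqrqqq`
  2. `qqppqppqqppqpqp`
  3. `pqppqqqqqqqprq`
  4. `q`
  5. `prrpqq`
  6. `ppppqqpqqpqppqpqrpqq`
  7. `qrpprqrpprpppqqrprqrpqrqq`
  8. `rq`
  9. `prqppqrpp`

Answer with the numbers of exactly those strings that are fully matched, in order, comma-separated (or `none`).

8

1 → no match
2 → no match
3 → no match
4 → no match
5 → no match
6 → no match
7 → no match
8 → match
9 → no match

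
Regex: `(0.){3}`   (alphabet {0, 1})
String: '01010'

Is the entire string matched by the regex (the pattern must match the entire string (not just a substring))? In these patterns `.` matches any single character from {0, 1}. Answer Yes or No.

No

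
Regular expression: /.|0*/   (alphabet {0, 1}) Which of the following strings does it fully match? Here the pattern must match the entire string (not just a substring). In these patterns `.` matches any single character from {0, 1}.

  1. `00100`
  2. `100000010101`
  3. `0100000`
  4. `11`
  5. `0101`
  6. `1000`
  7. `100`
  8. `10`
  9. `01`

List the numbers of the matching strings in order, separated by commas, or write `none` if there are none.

1 → no match
2 → no match
3 → no match
4 → no match
5 → no match
6 → no match
7 → no match
8 → no match
9 → no match

none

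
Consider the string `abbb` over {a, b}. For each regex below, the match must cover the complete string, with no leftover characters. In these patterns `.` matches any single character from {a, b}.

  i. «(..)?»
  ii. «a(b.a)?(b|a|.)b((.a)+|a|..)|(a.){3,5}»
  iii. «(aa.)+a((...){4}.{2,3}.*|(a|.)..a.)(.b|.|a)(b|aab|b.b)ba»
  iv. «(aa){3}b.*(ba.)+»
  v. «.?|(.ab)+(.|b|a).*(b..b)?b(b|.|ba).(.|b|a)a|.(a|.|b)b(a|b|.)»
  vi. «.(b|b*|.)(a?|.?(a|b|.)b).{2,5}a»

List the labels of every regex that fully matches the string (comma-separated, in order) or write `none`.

i → no match
ii → no match
iii → no match — must start with `aa`
iv → no match — must start with `aa`
v → match
vi → no match — must end with `a`

v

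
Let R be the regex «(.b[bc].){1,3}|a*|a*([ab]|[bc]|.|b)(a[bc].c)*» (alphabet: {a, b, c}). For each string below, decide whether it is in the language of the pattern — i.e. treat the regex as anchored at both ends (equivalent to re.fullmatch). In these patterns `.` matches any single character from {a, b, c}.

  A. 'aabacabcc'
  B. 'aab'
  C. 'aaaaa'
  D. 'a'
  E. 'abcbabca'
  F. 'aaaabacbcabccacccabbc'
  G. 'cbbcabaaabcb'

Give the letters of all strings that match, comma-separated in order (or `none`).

A → match
B → match
C → match
D → match
E → match
F → match
G → no match

A, B, C, D, E, F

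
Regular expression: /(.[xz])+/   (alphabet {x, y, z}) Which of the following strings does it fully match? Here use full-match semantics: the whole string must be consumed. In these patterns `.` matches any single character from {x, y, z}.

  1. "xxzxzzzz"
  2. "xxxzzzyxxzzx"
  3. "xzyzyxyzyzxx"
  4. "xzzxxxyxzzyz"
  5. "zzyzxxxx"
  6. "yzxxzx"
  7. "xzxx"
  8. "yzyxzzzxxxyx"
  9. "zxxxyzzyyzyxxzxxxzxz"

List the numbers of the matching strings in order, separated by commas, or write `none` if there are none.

1, 2, 3, 4, 5, 6, 7, 8

1 → match
2 → match
3 → match
4 → match
5 → match
6 → match
7 → match
8 → match
9 → no match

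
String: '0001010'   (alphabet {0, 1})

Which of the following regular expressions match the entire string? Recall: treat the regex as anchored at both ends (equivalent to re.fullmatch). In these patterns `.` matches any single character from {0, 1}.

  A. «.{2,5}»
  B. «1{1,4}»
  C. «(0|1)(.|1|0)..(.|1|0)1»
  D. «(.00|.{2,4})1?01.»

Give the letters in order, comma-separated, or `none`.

A → no match
B → no match — must start with '1'
C → no match — must end with '1'
D → match

D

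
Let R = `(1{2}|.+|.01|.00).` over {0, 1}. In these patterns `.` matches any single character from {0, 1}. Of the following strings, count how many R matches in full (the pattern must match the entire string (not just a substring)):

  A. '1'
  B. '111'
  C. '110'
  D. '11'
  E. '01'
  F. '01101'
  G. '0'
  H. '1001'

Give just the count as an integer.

6

A → no match
B → match
C → match
D → match
E → match
F → match
G → no match
H → match
Total matched: 6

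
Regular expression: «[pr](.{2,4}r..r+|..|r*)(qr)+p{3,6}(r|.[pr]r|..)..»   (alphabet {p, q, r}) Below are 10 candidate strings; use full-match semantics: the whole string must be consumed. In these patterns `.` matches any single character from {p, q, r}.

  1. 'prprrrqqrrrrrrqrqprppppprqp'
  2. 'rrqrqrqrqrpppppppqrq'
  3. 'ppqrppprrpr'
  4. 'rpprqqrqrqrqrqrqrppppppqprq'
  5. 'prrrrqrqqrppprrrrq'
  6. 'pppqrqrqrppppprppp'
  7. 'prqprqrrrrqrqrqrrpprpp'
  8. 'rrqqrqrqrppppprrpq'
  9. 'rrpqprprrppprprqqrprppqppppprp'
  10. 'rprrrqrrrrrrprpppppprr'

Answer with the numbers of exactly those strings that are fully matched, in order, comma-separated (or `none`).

2, 4, 6, 8

1 → no match
2 → match
3. 'ppqrppprrpr' → no match
4 → match
5 → no match
6 → match
7 → no match
8 → match
9 → no match
10 → no match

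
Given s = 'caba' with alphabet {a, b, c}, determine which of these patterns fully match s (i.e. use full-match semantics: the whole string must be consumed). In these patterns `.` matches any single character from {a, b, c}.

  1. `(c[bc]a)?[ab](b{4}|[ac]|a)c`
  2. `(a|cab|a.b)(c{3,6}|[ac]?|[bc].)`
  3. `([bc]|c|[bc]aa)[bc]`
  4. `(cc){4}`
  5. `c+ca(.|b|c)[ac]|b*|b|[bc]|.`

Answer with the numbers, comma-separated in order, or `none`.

1 → no match — must end with 'c'
2 → match
3 → no match
4 → no match — must start with 'cc'
5 → no match

2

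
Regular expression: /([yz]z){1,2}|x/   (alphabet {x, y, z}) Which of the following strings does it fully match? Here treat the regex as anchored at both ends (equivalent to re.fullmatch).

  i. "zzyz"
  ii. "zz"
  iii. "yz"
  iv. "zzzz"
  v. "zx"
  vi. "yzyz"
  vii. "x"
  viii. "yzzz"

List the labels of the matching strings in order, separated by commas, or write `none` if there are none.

i, ii, iii, iv, vi, vii, viii

i. "zzyz" → match
ii. "zz" → match
iii. "yz" → match
iv. "zzzz" → match
v. "zx" → no match
vi. "yzyz" → match
vii. "x" → match
viii. "yzzz" → match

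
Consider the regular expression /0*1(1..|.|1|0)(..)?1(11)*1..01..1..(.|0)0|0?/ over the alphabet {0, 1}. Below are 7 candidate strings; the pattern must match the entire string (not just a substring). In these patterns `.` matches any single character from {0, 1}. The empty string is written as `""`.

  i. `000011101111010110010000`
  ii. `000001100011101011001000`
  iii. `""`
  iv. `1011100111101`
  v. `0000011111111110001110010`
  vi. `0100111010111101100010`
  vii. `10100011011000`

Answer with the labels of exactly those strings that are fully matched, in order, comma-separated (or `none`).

iii

i → no match
ii → no match
iii → match
iv → no match
v → no match
vi → no match
vii → no match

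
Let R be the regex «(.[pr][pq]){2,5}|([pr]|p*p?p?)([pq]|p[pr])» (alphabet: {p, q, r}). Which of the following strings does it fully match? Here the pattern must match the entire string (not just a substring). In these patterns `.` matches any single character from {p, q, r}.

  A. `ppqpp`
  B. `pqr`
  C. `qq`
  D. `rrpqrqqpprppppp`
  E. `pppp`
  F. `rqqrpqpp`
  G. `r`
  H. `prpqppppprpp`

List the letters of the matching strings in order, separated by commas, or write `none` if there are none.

A → no match
B → no match
C → no match
D → match
E → match
F → no match
G → no match
H → match

D, E, H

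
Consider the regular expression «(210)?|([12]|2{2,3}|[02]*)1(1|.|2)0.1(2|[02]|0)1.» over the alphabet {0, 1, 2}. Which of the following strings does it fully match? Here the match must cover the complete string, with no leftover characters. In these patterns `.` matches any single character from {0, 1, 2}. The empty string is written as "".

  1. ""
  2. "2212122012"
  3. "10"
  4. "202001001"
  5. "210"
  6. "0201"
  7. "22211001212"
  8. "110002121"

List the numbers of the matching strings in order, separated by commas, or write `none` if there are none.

1, 5, 7

1 → match
2 → no match
3 → no match
4 → no match
5 → match
6 → no match
7 → match
8 → no match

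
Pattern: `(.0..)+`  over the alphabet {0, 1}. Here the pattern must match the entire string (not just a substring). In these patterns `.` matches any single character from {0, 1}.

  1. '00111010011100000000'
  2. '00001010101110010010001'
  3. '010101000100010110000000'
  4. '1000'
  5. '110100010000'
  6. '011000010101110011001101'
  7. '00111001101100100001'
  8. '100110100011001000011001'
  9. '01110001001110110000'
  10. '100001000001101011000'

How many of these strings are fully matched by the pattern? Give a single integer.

3

1 → no match
2 → no match
3 → no match
4 → match
5 → no match
6 → no match
7 → match
8 → match
9 → no match
10 → no match
Total matched: 3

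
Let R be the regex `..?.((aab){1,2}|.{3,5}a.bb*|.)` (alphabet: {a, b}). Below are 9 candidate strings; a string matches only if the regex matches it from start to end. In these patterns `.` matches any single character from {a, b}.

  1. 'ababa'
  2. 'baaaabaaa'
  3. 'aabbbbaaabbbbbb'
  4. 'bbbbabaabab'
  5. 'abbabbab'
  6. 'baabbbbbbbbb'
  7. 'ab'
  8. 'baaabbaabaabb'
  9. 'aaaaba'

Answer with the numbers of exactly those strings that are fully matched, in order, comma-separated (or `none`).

3

1 → no match
2 → no match
3 → match
4 → no match
5 → no match
6 → no match
7 → no match
8 → no match
9 → no match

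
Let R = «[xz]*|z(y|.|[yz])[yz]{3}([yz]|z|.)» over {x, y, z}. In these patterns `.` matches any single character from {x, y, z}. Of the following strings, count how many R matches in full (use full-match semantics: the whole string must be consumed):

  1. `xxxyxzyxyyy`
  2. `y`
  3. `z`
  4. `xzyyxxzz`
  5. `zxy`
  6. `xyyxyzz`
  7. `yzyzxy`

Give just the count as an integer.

1

1 → no match
2 → no match
3 → match
4 → no match
5 → no match
6 → no match
7 → no match
Total matched: 1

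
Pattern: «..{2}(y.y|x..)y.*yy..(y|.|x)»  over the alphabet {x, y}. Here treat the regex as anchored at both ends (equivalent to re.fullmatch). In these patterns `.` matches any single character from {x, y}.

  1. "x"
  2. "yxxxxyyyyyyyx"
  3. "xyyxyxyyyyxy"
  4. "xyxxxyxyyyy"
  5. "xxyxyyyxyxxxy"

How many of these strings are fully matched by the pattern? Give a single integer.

2

1 → no match
2 → match
3 → match
4 → no match
5 → no match
Total matched: 2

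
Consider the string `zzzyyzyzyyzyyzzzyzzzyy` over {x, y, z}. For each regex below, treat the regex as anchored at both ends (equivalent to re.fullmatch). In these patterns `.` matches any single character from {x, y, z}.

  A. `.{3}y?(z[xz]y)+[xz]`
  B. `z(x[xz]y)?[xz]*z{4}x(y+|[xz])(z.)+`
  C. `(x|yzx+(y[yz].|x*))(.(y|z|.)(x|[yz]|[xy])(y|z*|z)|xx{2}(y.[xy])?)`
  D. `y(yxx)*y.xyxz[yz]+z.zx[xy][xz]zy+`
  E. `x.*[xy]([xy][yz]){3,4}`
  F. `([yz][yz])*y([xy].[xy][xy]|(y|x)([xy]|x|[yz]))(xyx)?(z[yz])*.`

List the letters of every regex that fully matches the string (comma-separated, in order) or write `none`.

F

A → no match
B → no match
C → no match
D → no match — must start with `y`
E → no match — must start with `x`
F → match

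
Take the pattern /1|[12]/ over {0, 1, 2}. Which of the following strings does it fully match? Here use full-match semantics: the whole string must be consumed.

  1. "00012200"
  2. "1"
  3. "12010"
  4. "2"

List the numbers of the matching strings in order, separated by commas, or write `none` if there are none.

1 → no match
2 → match
3 → no match
4 → match

2, 4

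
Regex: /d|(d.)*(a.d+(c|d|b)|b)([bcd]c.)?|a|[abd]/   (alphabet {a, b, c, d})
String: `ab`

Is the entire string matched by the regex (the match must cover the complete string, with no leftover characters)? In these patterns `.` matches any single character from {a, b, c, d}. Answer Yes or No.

No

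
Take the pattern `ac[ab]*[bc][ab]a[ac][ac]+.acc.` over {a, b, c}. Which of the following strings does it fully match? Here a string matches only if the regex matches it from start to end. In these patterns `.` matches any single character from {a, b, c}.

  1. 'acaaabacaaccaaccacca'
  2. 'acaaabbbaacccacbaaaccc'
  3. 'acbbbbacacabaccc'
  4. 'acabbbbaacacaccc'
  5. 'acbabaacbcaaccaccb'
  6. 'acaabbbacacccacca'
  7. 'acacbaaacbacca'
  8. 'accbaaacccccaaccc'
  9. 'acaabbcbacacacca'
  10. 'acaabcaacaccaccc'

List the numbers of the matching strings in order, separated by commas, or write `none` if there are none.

1 → match
2 → no match
3 → match
4 → match
5 → no match
6 → match
7 → match
8 → match
9 → match
10 → match

1, 3, 4, 6, 7, 8, 9, 10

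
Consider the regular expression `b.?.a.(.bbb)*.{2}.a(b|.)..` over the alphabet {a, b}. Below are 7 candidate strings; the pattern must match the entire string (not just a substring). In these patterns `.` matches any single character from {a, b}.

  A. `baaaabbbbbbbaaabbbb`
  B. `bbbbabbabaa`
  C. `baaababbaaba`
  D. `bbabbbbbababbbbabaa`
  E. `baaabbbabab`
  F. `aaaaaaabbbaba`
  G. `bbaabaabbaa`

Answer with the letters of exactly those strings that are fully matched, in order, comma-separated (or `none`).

C, E

A → no match
B. `bbbbabbabaa` → no match
C. `baaababbaaba` → match
D → no match
E. `baaabbbabab` → match
F → no match — must start with `b`
G. `bbaabaabbaa` → no match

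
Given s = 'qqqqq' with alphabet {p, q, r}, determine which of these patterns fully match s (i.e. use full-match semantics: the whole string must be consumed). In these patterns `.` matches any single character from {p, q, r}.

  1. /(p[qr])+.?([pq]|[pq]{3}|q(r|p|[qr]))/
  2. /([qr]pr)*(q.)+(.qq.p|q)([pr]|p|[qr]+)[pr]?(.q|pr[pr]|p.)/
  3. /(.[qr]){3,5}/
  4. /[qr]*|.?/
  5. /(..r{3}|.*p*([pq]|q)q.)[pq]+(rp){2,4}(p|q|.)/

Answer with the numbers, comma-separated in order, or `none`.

4

1 → no match — must start with 'p'
2 → no match
3 → no match
4 → match
5 → no match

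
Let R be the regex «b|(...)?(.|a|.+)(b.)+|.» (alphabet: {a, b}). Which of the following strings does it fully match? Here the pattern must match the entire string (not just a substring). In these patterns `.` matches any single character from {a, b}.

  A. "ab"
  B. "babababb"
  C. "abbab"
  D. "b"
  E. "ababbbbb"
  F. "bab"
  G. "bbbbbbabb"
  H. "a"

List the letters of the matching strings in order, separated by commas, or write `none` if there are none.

B, D, E, G, H

A. "ab" → no match
B. "babababb" → match
C. "abbab" → no match
D. "b" → match
E. "ababbbbb" → match
F. "bab" → no match
G. "bbbbbbabb" → match
H. "a" → match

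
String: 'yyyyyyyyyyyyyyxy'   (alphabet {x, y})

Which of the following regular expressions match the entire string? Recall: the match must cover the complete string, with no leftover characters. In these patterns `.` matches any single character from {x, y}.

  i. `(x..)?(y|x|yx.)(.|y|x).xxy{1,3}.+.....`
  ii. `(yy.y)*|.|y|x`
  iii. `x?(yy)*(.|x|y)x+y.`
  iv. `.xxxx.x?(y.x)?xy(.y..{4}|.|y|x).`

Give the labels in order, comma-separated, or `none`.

ii

i → no match
ii → match
iii → no match
iv → no match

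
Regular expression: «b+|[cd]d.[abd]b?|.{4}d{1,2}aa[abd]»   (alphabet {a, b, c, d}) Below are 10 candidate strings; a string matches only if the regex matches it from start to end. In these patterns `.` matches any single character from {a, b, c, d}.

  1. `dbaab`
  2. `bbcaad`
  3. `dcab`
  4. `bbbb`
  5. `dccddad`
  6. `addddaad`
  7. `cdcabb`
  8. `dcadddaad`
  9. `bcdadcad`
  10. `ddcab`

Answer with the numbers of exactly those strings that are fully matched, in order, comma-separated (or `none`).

4, 6, 8, 10

1. `dbaab` → no match
2. `bbcaad` → no match
3. `dcab` → no match
4. `bbbb` → match
5. `dccddad` → no match
6. `addddaad` → match
7. `cdcabb` → no match
8. `dcadddaad` → match
9. `bcdadcad` → no match
10. `ddcab` → match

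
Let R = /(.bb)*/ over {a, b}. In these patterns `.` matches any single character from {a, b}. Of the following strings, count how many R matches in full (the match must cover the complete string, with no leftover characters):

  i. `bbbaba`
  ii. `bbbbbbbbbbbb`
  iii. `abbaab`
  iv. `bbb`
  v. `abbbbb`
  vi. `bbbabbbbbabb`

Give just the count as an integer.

i. `bbbaba` → no match
ii. `bbbbbbbbbbbb` → match
iii. `abbaab` → no match
iv. `bbb` → match
v. `abbbbb` → match
vi. `bbbabbbbbabb` → match
Total matched: 4

4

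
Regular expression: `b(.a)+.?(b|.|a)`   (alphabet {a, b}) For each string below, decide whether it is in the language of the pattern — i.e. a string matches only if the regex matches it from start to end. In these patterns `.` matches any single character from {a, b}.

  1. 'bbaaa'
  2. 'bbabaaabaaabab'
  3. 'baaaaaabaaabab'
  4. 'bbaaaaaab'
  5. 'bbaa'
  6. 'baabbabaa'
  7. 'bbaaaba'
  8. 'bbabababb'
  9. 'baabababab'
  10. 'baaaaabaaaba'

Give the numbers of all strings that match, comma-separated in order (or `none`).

1, 2, 3, 4, 5, 7, 8, 9

1 → match
2 → match
3 → match
4 → match
5 → match
6 → no match
7 → match
8 → match
9 → match
10 → no match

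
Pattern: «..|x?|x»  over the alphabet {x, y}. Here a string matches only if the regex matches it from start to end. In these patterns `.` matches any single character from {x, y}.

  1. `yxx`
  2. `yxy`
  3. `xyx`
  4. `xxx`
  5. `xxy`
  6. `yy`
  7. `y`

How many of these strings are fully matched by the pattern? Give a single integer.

1

1 → no match
2 → no match
3 → no match
4 → no match
5 → no match
6 → match
7 → no match
Total matched: 1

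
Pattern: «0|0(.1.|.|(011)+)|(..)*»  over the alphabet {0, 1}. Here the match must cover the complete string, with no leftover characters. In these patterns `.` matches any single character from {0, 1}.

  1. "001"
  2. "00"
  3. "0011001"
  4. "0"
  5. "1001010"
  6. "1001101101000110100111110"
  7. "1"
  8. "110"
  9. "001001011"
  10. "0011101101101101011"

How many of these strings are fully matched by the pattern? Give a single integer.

2

1 → no match
2 → match
3 → no match
4 → match
5 → no match
6 → no match
7 → no match
8 → no match
9 → no match
10 → no match
Total matched: 2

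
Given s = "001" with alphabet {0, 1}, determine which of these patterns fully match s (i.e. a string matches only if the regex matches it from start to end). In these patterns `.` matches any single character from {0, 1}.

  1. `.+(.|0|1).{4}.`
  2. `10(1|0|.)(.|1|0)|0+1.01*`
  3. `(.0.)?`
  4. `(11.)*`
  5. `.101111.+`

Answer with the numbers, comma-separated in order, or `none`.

1 → no match
2 → no match
3 → match
4 → no match
5 → no match

3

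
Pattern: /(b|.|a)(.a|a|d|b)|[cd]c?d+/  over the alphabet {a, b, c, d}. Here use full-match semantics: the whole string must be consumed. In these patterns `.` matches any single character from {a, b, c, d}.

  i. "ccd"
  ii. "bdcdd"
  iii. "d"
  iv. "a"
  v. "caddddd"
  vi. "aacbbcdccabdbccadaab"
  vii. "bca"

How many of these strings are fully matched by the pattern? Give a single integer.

2

i → match
ii → no match
iii → no match
iv → no match
v → no match
vi → no match
vii → match
Total matched: 2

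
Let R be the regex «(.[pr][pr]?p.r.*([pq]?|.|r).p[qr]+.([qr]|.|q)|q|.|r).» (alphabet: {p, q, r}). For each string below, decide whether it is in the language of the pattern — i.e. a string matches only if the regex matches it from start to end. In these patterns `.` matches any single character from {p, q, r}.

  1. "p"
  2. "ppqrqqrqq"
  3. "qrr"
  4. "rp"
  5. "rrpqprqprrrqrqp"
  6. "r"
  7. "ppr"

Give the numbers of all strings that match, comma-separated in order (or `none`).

4

1 → no match
2 → no match
3 → no match
4 → match
5 → no match
6 → no match
7 → no match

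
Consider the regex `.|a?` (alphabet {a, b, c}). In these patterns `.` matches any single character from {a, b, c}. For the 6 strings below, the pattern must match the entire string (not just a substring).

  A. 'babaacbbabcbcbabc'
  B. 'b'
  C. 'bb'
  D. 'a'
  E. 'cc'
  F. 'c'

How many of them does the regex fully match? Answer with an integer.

3

A → no match
B → match
C → no match
D → match
E → no match
F → match
Total matched: 3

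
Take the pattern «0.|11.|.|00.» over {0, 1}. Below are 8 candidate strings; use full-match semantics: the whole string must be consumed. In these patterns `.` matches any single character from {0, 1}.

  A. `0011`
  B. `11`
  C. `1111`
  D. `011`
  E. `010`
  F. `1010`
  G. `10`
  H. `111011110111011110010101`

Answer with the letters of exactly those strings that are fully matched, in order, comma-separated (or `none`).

A → no match
B → no match
C → no match
D → no match
E → no match
F → no match
G → no match
H → no match

none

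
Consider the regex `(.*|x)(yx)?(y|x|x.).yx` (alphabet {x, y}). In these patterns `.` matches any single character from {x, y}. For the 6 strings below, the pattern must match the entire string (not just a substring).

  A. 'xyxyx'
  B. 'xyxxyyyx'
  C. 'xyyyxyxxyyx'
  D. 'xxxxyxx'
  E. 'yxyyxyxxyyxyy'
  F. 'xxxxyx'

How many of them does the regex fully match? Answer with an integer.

A → match
B → match
C → match
D → no match — must end with 'yx'
E → no match — must end with 'yx'
F → match
Total matched: 4

4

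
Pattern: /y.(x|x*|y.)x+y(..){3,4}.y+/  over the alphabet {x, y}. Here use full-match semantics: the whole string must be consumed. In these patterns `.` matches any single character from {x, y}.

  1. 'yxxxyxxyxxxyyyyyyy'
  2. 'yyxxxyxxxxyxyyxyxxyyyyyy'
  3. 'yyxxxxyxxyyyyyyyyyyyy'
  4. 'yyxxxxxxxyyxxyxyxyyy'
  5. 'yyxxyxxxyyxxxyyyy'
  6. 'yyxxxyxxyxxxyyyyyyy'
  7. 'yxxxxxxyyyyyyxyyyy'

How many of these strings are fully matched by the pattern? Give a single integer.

6

1 → match
2 → no match
3 → match
4 → match
5 → match
6 → match
7 → match
Total matched: 6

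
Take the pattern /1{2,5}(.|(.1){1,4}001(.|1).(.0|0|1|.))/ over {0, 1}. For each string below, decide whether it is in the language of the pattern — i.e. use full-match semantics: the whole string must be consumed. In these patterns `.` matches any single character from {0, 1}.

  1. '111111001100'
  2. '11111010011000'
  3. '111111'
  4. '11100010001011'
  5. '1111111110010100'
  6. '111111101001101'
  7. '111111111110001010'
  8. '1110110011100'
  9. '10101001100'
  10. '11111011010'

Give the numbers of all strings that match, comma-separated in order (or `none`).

1, 2, 3, 5, 6

1 → match
2 → match
3 → match
4 → no match
5 → match
6 → match
7 → no match
8 → no match
9 → no match
10 → no match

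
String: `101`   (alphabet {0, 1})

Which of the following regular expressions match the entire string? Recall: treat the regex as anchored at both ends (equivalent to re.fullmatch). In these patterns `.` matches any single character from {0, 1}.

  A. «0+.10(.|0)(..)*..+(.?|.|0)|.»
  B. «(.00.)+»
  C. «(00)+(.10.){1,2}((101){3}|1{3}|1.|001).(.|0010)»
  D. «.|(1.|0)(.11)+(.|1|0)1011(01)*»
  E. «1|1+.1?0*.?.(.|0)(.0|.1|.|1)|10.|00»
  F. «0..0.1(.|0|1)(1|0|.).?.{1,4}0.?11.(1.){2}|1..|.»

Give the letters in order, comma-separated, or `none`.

A → no match
B → no match
C → no match — must start with `00`
D → no match
E → match
F → match

E, F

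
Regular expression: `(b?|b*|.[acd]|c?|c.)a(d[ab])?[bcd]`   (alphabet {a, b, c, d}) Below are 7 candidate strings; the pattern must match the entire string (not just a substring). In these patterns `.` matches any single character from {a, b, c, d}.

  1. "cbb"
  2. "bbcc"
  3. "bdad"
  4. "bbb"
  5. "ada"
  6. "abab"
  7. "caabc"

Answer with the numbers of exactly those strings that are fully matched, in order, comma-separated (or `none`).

1 → no match
2 → no match
3 → match
4 → no match
5 → no match
6 → no match
7 → no match

3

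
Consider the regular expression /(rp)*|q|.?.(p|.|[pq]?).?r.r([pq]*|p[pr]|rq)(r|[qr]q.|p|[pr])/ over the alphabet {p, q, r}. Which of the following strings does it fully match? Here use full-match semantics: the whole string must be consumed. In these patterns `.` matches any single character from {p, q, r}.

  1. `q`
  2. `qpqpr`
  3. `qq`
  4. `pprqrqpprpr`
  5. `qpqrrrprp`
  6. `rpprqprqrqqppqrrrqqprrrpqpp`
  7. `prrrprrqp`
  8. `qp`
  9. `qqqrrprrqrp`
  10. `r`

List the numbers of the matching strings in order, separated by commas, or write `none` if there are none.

1, 5, 7

1 → match
2 → no match
3 → no match
4 → no match
5 → match
6 → no match
7 → match
8 → no match
9 → no match
10 → no match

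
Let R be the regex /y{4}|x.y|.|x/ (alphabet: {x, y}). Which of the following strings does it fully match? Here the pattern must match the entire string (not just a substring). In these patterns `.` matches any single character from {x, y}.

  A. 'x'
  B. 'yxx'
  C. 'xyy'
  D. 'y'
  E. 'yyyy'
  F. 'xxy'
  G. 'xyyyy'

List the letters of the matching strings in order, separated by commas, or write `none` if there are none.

A → match
B → no match
C → match
D → match
E → match
F → match
G → no match

A, C, D, E, F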